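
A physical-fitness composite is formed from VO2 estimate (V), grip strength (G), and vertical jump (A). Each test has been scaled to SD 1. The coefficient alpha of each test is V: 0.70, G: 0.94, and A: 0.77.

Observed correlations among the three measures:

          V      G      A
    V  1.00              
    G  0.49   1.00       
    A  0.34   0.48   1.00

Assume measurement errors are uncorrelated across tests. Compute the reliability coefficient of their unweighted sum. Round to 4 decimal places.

Var(V+G+A) = 3 + 2·[0.49 + 0.34 + 0.48] = 3 + 2.62 = 5.62.
Under uncorrelated errors the observed covariances equal the true-score covariances, so only the own-variance terms attenuate.
True-score variance = [0.70 + 0.94 + 0.77] + 2.62 = 2.41 + 2.62 = 5.03.
Reliability = 5.03 / 5.62 = 0.8950.

0.8950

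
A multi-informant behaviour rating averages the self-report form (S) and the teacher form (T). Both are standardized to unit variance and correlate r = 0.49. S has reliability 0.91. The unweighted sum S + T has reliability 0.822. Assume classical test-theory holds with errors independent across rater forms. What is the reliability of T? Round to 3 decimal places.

0.560

Var(S+T) = 2 + 2·0.49 = 2.980.
True-score variance = ρ_S + ρ_T + 2·0.49, so 0.822 = (0.91 + ρ_T + 0.98) / 2.980.
ρ_T = 0.822·2.980 − 0.91 − 0.98 = 0.560.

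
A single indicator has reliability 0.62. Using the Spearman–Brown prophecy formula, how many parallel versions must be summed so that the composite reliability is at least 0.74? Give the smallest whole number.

k ≥ ρ*(1−ρ₁)/(ρ₁(1−ρ*)) = 0.74·0.38 / (0.62·0.26) = 1.744.
Smallest integer k = 2.

2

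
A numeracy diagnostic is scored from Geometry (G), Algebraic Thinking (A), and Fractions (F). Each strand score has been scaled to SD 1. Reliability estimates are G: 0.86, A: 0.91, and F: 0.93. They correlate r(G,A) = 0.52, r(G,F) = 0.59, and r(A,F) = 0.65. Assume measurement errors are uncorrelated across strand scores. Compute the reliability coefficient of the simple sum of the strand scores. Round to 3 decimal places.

0.954

Var(G+A+F) = 3 + 2·[0.52 + 0.59 + 0.65] = 3 + 3.52 = 6.52.
Because errors are independent across components, Cov(Tᵢ,Tⱼ) = Cov(Xᵢ,Xⱼ); the off-diagonal part of the true-score variance is the same as above.
True-score variance = [0.86 + 0.91 + 0.93] + 3.52 = 2.7 + 3.52 = 6.22.
Reliability = 6.22 / 6.52 = 0.954.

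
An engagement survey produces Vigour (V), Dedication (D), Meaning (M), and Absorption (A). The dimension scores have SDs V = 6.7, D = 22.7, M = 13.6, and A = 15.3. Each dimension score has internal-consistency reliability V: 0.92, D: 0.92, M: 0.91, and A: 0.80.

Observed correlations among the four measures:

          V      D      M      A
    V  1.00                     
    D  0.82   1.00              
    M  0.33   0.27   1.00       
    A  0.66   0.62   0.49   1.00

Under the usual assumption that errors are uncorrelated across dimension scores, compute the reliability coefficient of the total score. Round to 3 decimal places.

Var(V+D+M+A) = 6.7² + 22.7² + 13.6² + 15.3² + 2·[6.7·22.7·0.82 + 6.7·13.6·0.33 + 6.7·15.3·0.66 + 22.7·13.6·0.27 + 22.7·15.3·0.62 + 13.6·15.3·0.49] = 979.23 + 1246.17 = 2225.4.
With uncorrelated errors the cross-covariances are all true-score covariance, so they carry over unchanged; only the diagonal terms shrink to ρᵢσᵢ².
True-score variance = [6.7²·0.92 + 22.7²·0.92 + 13.6²·0.91 + 15.3²·0.80] + 1246.17 = 870.951 + 1246.17 = 2117.12.
Reliability = 2117.12 / 2225.4 = 0.951.

0.951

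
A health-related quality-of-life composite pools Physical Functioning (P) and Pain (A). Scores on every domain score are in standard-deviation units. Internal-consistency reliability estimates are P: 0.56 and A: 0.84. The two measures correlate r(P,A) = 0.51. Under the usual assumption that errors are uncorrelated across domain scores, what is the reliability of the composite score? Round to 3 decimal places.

Var(P+A) = 2 + 2·[0.51] = 2 + 1.02 = 3.02.
With uncorrelated errors the cross-covariances are all true-score covariance, so they carry over unchanged; only the diagonal terms shrink to ρᵢσᵢ².
True-score variance = [0.56 + 0.84] + 1.02 = 1.4 + 1.02 = 2.42.
Reliability = 2.42 / 3.02 = 0.801.

0.801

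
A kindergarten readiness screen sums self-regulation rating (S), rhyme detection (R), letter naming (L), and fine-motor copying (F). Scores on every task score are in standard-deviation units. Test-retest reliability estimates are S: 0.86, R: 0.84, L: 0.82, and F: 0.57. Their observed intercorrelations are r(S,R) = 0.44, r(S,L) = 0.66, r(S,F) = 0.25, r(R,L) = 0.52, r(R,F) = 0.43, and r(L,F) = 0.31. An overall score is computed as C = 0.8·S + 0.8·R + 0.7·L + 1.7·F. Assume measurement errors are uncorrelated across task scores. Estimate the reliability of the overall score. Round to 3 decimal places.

Var(C) = 0.8² + 0.8² + 0.7² + 1.7² + 2·[0.64·0.44 + 0.56·0.66 + 1.36·0.25 + 0.56·0.52 + 1.36·0.43 + 1.19·0.31] = 4.66 + 4.4722 = 9.1322.
Under uncorrelated errors the observed covariances equal the true-score covariances, so only the own-variance terms attenuate.
True-score variance = [0.8²·0.86 + 0.8²·0.84 + 0.7²·0.82 + 1.7²·0.57] + 4.4722 = 3.1371 + 4.4722 = 7.6093.
Reliability = 7.6093 / 9.1322 = 0.833.

0.833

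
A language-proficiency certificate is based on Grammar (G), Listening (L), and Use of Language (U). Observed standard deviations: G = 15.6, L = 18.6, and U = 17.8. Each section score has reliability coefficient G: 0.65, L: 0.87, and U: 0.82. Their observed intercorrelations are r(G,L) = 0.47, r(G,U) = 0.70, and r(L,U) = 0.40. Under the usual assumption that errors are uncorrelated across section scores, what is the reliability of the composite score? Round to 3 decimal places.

Var(G+L+U) = 15.6² + 18.6² + 17.8² + 2·[15.6·18.6·0.47 + 15.6·17.8·0.70 + 18.6·17.8·0.40] = 906.16 + 926.366 = 1832.53.
Under uncorrelated errors the observed covariances equal the true-score covariances, so only the own-variance terms attenuate.
True-score variance = [15.6²·0.65 + 18.6²·0.87 + 17.8²·0.82] + 926.366 = 718.978 + 926.366 = 1645.34.
Reliability = 1645.34 / 1832.53 = 0.898.

0.898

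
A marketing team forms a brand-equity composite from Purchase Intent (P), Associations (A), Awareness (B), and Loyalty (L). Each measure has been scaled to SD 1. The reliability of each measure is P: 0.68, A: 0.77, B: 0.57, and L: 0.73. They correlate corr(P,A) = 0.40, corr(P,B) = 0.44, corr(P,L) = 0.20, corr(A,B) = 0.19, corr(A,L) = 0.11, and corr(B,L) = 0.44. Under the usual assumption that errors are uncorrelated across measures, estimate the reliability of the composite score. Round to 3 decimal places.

0.835

Var(P+A+B+L) = 4 + 2·[0.40 + 0.44 + 0.20 + 0.19 + 0.11 + 0.44] = 4 + 3.56 = 7.56.
Because errors are independent across components, Cov(Tᵢ,Tⱼ) = Cov(Xᵢ,Xⱼ); the off-diagonal part of the true-score variance is the same as above.
True-score variance = [0.68 + 0.77 + 0.57 + 0.73] + 3.56 = 2.75 + 3.56 = 6.31.
Reliability = 6.31 / 7.56 = 0.835.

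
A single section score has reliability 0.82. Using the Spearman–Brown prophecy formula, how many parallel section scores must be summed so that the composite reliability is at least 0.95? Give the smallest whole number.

5

k ≥ ρ*(1−ρ₁)/(ρ₁(1−ρ*)) = 0.95·0.18 / (0.82·0.05) = 4.171.
Smallest integer k = 5.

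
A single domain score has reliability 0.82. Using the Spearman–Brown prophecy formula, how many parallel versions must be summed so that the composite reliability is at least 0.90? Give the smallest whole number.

k ≥ ρ*(1−ρ₁)/(ρ₁(1−ρ*)) = 0.90·0.18 / (0.82·0.10) = 1.976.
Smallest integer k = 2.

2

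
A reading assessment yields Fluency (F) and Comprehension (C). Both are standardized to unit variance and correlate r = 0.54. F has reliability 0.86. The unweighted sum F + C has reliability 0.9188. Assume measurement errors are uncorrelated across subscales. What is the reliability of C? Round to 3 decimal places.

Var(F+C) = 2 + 2·0.54 = 3.080.
True-score variance = ρ_F + ρ_C + 2·0.54, so 0.9188 = (0.86 + ρ_C + 1.08) / 3.080.
ρ_C = 0.9188·3.080 − 0.86 − 1.08 = 0.890.

0.890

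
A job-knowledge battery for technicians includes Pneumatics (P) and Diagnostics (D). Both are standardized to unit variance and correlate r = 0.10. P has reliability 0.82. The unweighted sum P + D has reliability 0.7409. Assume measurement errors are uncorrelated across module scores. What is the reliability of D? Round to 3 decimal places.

Var(P+D) = 2 + 2·0.10 = 2.200.
True-score variance = ρ_P + ρ_D + 2·0.10, so 0.7409 = (0.82 + ρ_D + 0.20) / 2.200.
ρ_D = 0.7409·2.200 − 0.82 − 0.20 = 0.610.

0.610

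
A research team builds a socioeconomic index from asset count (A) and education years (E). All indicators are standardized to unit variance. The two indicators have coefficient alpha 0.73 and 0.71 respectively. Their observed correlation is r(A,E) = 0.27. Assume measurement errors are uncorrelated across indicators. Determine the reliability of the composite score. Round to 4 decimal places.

0.7795

Var(A+E) = 2 + 2·[0.27] = 2 + 0.54 = 2.54.
With uncorrelated errors the cross-covariances are all true-score covariance, so they carry over unchanged; only the diagonal terms shrink to ρᵢσᵢ².
True-score variance = [0.73 + 0.71] + 0.54 = 1.44 + 0.54 = 1.98.
Reliability = 1.98 / 2.54 = 0.7795.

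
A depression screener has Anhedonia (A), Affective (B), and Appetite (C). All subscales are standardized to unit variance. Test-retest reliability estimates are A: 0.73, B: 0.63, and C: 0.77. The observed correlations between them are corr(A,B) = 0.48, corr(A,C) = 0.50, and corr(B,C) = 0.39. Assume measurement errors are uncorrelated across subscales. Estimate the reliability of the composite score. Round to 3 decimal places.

Var(A+B+C) = 3 + 2·[0.48 + 0.50 + 0.39] = 3 + 2.74 = 5.74.
Under uncorrelated errors the observed covariances equal the true-score covariances, so only the own-variance terms attenuate.
True-score variance = [0.73 + 0.63 + 0.77] + 2.74 = 2.13 + 2.74 = 4.87.
Reliability = 4.87 / 5.74 = 0.848.

0.848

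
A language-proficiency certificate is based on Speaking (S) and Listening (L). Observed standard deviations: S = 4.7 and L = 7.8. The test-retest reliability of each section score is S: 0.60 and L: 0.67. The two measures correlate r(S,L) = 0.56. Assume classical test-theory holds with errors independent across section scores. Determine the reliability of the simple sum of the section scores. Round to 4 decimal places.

Var(S+L) = 4.7² + 7.8² + 2·[4.7·7.8·0.56] = 82.93 + 41.0592 = 123.989.
With uncorrelated errors the cross-covariances are all true-score covariance, so they carry over unchanged; only the diagonal terms shrink to ρᵢσᵢ².
True-score variance = [4.7²·0.60 + 7.8²·0.67] + 41.0592 = 54.0168 + 41.0592 = 95.076.
Reliability = 95.076 / 123.989 = 0.7668.

0.7668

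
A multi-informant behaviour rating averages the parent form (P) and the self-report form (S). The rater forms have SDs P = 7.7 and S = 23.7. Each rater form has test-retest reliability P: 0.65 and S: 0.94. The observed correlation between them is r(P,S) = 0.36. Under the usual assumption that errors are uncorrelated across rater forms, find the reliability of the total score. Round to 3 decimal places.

0.928

Var(P+S) = 7.7² + 23.7² + 2·[7.7·23.7·0.36] = 620.98 + 131.393 = 752.373.
Because errors are independent across components, Cov(Tᵢ,Tⱼ) = Cov(Xᵢ,Xⱼ); the off-diagonal part of the true-score variance is the same as above.
True-score variance = [7.7²·0.65 + 23.7²·0.94] + 131.393 = 566.527 + 131.393 = 697.92.
Reliability = 697.92 / 752.373 = 0.928.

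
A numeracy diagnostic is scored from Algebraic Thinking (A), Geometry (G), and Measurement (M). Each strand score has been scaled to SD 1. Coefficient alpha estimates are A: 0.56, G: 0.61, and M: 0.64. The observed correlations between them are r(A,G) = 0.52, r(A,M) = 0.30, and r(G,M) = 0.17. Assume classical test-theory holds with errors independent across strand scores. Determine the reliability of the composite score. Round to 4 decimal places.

Var(A+G+M) = 3 + 2·[0.52 + 0.30 + 0.17] = 3 + 1.98 = 4.98.
Under uncorrelated errors the observed covariances equal the true-score covariances, so only the own-variance terms attenuate.
True-score variance = [0.56 + 0.61 + 0.64] + 1.98 = 1.81 + 1.98 = 3.79.
Reliability = 3.79 / 4.98 = 0.7610.

0.7610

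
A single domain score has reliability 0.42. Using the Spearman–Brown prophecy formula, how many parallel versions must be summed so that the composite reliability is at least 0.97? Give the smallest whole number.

k ≥ ρ*(1−ρ₁)/(ρ₁(1−ρ*)) = 0.97·0.58 / (0.42·0.03) = 44.651.
Smallest integer k = 45.

45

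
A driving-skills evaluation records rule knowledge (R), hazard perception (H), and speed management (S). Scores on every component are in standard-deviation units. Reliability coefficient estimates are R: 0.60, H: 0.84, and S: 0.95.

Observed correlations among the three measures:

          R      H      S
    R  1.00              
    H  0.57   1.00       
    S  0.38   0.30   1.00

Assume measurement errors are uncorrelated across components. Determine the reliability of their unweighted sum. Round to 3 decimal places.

0.889

Var(R+H+S) = 3 + 2·[0.57 + 0.38 + 0.30] = 3 + 2.5 = 5.5.
With uncorrelated errors the cross-covariances are all true-score covariance, so they carry over unchanged; only the diagonal terms shrink to ρᵢσᵢ².
True-score variance = [0.60 + 0.84 + 0.95] + 2.5 = 2.39 + 2.5 = 4.89.
Reliability = 4.89 / 5.5 = 0.889.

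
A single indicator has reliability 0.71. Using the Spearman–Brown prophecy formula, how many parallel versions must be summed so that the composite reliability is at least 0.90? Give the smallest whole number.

4

k ≥ ρ*(1−ρ₁)/(ρ₁(1−ρ*)) = 0.90·0.29 / (0.71·0.10) = 3.676.
Smallest integer k = 4.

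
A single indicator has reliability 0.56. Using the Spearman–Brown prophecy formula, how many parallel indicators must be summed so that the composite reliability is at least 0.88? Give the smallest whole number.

6

k ≥ ρ*(1−ρ₁)/(ρ₁(1−ρ*)) = 0.88·0.44 / (0.56·0.12) = 5.762.
Smallest integer k = 6.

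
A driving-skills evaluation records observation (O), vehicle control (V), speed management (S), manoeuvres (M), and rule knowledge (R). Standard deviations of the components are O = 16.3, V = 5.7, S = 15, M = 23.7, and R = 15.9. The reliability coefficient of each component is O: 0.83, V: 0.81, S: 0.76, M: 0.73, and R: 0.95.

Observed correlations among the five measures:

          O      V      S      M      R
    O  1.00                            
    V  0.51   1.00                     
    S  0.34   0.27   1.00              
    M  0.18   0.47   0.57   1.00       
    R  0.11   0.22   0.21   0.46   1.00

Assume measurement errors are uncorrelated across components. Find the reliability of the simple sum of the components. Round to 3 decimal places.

Var(O+V+S+M+R) = 16.3² + 5.7² + 15² + 23.7² + 15.9² + 2·[16.3·5.7·0.51 + 16.3·15·0.34 + 16.3·23.7·0.18 + 16.3·15.9·0.11 + 5.7·15·0.27 + 5.7·23.7·0.47 + 5.7·15.9·0.22 + 15·23.7·0.57 + 15·15.9·0.21 + 23.7·15.9·0.46] = 1337.68 + 1522.27 = 2859.95.
Under uncorrelated errors the observed covariances equal the true-score covariances, so only the own-variance terms attenuate.
True-score variance = [16.3²·0.83 + 5.7²·0.81 + 15²·0.76 + 23.7²·0.73 + 15.9²·0.95] + 1522.27 = 1068.04 + 1522.27 = 2590.32.
Reliability = 2590.32 / 2859.95 = 0.906.

0.906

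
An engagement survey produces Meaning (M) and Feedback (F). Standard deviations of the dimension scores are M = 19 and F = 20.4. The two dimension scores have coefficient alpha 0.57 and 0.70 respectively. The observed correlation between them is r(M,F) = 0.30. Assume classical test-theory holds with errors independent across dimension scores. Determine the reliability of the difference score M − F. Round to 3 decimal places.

Var(M−F) = 19² + 20.4² − 2·19·20.4·0.30 = 777.16 − 232.56 = 544.6.
Under uncorrelated errors the observed covariances equal the true-score covariances, so only the own-variance terms attenuate.
True-score variance = [19²·0.57 + 20.4²·0.70] − 232.56 = 497.082 − 232.56 = 264.522.
Reliability = 264.522 / 544.6 = 0.486.

0.486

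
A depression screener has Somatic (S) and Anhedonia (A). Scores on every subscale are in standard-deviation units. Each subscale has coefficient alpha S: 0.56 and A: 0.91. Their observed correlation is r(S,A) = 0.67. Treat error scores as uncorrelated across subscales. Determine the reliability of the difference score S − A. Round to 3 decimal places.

Var(S−A) = 1 + 1 − 2·0.67 = 2 − 1.34 = 0.66.
Under uncorrelated errors the observed covariances equal the true-score covariances, so only the own-variance terms attenuate.
True-score variance = [0.56 + 0.91] − 1.34 = 1.47 − 1.34 = 0.13.
Reliability = 0.13 / 0.66 = 0.197.

0.197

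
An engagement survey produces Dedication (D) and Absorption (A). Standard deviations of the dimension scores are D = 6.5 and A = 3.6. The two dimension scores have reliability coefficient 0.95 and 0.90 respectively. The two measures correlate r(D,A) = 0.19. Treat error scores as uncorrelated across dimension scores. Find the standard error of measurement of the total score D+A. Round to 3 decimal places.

Var(total) = 55.21 + 8.892 = 64.102.
True-score variance = 51.8015 + 8.892 = 60.6935, so reliability = 0.9468.
Error variance = 64.102 − 60.6935 = 3.4085; SEM = √3.4085 = 1.846.

1.846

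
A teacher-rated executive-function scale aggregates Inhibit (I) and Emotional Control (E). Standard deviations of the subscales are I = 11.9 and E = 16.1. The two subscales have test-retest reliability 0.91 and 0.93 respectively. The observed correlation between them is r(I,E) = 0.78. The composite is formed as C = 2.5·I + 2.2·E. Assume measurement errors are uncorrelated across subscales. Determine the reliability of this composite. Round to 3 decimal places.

0.956

Var(C) = 2.5²·11.9² + 2.2²·16.1² + 2·[5.5·11.9·16.1·0.78] = 2139.64 + 1643.84 = 3783.48.
Under uncorrelated errors the observed covariances equal the true-score covariances, so only the own-variance terms attenuate.
True-score variance = [2.5²·11.9²·0.91 + 2.2²·16.1²·0.93] + 1643.84 = 1972.16 + 1643.84 = 3616.01.
Reliability = 3616.01 / 3783.48 = 0.956.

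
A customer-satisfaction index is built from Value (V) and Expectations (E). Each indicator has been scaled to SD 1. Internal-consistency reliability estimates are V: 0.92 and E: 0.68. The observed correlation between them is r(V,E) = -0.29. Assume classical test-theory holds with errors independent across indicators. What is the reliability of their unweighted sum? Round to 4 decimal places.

0.7183

Var(V+E) = 2 + 2·[(-0.29)] = 2 − 0.58 = 1.42.
With uncorrelated errors the cross-covariances are all true-score covariance, so they carry over unchanged; only the diagonal terms shrink to ρᵢσᵢ².
True-score variance = [0.92 + 0.68] − 0.58 = 1.6 − 0.58 = 1.02.
Reliability = 1.02 / 1.42 = 0.7183.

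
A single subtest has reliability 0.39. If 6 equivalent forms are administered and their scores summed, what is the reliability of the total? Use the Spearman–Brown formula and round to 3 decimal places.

0.793

ρ_k = kρ / (1 + (k−1)ρ) = 6·0.39 / (1 + 5·0.39) = 2.340 / 2.950 = 0.793.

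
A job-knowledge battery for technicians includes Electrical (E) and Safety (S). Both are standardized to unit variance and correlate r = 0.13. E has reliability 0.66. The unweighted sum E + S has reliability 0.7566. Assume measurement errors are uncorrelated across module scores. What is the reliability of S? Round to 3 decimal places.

Var(E+S) = 2 + 2·0.13 = 2.260.
True-score variance = ρ_E + ρ_S + 2·0.13, so 0.7566 = (0.66 + ρ_S + 0.26) / 2.260.
ρ_S = 0.7566·2.260 − 0.66 − 0.26 = 0.790.

0.790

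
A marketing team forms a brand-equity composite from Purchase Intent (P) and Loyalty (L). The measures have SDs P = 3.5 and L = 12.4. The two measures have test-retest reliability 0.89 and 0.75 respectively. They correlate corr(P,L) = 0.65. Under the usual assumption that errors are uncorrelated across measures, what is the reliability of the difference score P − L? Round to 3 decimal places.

0.637

Var(P−L) = 3.5² + 12.4² − 2·3.5·12.4·0.65 = 166.01 − 56.42 = 109.59.
With uncorrelated errors the cross-covariances are all true-score covariance, so they carry over unchanged; only the diagonal terms shrink to ρᵢσᵢ².
True-score variance = [3.5²·0.89 + 12.4²·0.75] − 56.42 = 126.223 − 56.42 = 69.8025.
Reliability = 69.8025 / 109.59 = 0.637.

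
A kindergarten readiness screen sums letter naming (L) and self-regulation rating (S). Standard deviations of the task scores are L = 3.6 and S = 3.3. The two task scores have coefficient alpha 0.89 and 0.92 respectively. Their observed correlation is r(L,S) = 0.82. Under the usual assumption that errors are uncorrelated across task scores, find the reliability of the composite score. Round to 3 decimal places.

0.947

Var(L+S) = 3.6² + 3.3² + 2·[3.6·3.3·0.82] = 23.85 + 19.4832 = 43.3332.
Because errors are independent across components, Cov(Tᵢ,Tⱼ) = Cov(Xᵢ,Xⱼ); the off-diagonal part of the true-score variance is the same as above.
True-score variance = [3.6²·0.89 + 3.3²·0.92] + 19.4832 = 21.5532 + 19.4832 = 41.0364.
Reliability = 41.0364 / 43.3332 = 0.947.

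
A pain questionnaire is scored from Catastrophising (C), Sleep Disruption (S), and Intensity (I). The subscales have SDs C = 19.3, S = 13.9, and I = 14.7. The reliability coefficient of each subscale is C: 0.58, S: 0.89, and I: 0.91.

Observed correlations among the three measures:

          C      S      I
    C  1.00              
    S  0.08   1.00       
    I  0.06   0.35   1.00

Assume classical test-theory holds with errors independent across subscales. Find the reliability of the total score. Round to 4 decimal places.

Var(C+S+I) = 19.3² + 13.9² + 14.7² + 2·[19.3·13.9·0.08 + 19.3·14.7·0.06 + 13.9·14.7·0.35] = 781.79 + 219.999 = 1001.79.
With uncorrelated errors the cross-covariances are all true-score covariance, so they carry over unchanged; only the diagonal terms shrink to ρᵢσᵢ².
True-score variance = [19.3²·0.58 + 13.9²·0.89 + 14.7²·0.91] + 219.999 = 584.643 + 219.999 = 804.642.
Reliability = 804.642 / 1001.79 = 0.8032.

0.8032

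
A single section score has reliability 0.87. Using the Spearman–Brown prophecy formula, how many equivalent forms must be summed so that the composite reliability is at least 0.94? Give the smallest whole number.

k ≥ ρ*(1−ρ₁)/(ρ₁(1−ρ*)) = 0.94·0.13 / (0.87·0.06) = 2.341.
Smallest integer k = 3.

3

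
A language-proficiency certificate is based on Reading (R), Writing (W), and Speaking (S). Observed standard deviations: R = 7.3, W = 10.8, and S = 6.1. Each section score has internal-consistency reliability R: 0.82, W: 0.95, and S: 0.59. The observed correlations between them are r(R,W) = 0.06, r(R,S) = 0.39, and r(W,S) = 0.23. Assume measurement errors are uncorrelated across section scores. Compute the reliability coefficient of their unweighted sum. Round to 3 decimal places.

0.891

Var(R+W+S) = 7.3² + 10.8² + 6.1² + 2·[7.3·10.8·0.06 + 7.3·6.1·0.39 + 10.8·6.1·0.23] = 207.14 + 74.499 = 281.639.
With uncorrelated errors the cross-covariances are all true-score covariance, so they carry over unchanged; only the diagonal terms shrink to ρᵢσᵢ².
True-score variance = [7.3²·0.82 + 10.8²·0.95 + 6.1²·0.59] + 74.499 = 176.46 + 74.499 = 250.959.
Reliability = 250.959 / 281.639 = 0.891.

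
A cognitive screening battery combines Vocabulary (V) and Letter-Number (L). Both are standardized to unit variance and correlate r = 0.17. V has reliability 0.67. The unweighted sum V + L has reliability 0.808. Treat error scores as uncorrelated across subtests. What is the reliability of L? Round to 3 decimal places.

Var(V+L) = 2 + 2·0.17 = 2.340.
True-score variance = ρ_V + ρ_L + 2·0.17, so 0.808 = (0.67 + ρ_L + 0.34) / 2.340.
ρ_L = 0.808·2.340 − 0.67 − 0.34 = 0.881.

0.881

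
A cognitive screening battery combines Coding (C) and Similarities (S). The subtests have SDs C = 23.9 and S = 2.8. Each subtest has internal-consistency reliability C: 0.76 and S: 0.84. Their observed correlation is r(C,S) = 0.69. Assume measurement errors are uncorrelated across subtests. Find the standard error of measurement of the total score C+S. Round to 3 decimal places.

Var(total) = 579.05 + 92.3496 = 671.4.
True-score variance = 440.705 + 92.3496 = 533.055, so reliability = 0.7939.
Error variance = 671.4 − 533.055 = 138.345; SEM = √138.345 = 11.762.

11.762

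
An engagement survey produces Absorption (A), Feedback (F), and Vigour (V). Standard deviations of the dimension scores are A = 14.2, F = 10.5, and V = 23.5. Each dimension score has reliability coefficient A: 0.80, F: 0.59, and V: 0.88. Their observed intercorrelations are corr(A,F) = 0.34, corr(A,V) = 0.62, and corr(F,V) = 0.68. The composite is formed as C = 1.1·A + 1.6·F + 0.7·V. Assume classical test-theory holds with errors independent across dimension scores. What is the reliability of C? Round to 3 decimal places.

0.882

Var(C) = 1.1²·14.2² + 1.6²·10.5² + 0.7²·23.5² + 2·[1.76·14.2·10.5·0.34 + 0.77·14.2·23.5·0.62 + 1.12·10.5·23.5·0.68] = 796.827 + 872.909 = 1669.74.
Because errors are independent across components, Cov(Tᵢ,Tⱼ) = Cov(Xᵢ,Xⱼ); the off-diagonal part of the true-score variance is the same as above.
True-score variance = [1.1²·14.2²·0.80 + 1.6²·10.5²·0.59 + 0.7²·23.5²·0.88] + 872.909 = 599.839 + 872.909 = 1472.75.
Reliability = 1472.75 / 1669.74 = 0.882.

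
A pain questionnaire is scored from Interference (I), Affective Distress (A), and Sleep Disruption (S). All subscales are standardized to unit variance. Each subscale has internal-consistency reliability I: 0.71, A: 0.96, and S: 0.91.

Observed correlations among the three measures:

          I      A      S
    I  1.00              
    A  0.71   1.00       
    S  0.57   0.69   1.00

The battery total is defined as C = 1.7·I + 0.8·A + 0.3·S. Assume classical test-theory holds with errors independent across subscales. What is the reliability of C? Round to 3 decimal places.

0.865

Var(C) = 1.7² + 0.8² + 0.3² + 2·[1.36·0.71 + 0.51·0.57 + 0.24·0.69] = 3.62 + 2.8438 = 6.4638.
With uncorrelated errors the cross-covariances are all true-score covariance, so they carry over unchanged; only the diagonal terms shrink to ρᵢσᵢ².
True-score variance = [1.7²·0.71 + 0.8²·0.96 + 0.3²·0.91] + 2.8438 = 2.7482 + 2.8438 = 5.592.
Reliability = 5.592 / 6.4638 = 0.865.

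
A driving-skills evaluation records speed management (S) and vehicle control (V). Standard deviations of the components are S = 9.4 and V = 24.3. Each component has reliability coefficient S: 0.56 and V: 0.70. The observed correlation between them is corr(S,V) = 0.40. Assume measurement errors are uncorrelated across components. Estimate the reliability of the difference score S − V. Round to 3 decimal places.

0.565

Var(S−V) = 9.4² + 24.3² − 2·9.4·24.3·0.40 = 678.85 − 182.736 = 496.114.
Under uncorrelated errors the observed covariances equal the true-score covariances, so only the own-variance terms attenuate.
True-score variance = [9.4²·0.56 + 24.3²·0.70] − 182.736 = 462.825 − 182.736 = 280.089.
Reliability = 280.089 / 496.114 = 0.565.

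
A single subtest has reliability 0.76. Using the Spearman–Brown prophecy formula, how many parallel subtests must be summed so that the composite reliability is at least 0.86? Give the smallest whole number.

k ≥ ρ*(1−ρ₁)/(ρ₁(1−ρ*)) = 0.86·0.24 / (0.76·0.14) = 1.940.
Smallest integer k = 2.

2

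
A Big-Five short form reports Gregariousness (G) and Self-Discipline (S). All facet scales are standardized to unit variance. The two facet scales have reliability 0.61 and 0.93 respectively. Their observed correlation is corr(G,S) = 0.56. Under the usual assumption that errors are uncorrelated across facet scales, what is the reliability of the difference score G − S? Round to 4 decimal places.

Var(G−S) = 1 + 1 − 2·0.56 = 2 − 1.12 = 0.88.
Under uncorrelated errors the observed covariances equal the true-score covariances, so only the own-variance terms attenuate.
True-score variance = [0.61 + 0.93] − 1.12 = 1.54 − 1.12 = 0.42.
Reliability = 0.42 / 0.88 = 0.4773.

0.4773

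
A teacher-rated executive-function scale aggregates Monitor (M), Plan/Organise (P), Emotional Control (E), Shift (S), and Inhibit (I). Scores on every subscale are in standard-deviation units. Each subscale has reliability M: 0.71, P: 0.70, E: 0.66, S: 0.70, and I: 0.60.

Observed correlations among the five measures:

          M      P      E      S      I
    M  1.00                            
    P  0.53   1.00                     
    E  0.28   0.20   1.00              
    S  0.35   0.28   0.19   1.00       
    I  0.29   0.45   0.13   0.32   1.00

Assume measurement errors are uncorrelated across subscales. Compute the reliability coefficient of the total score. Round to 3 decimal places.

Var(M+P+E+S+I) = 5 + 2·[0.53 + 0.28 + 0.35 + 0.29 + 0.20 + 0.28 + 0.45 + 0.19 + 0.13 + 0.32] = 5 + 6.04 = 11.04.
Because errors are independent across components, Cov(Tᵢ,Tⱼ) = Cov(Xᵢ,Xⱼ); the off-diagonal part of the true-score variance is the same as above.
True-score variance = [0.71 + 0.70 + 0.66 + 0.70 + 0.60] + 6.04 = 3.37 + 6.04 = 9.41.
Reliability = 9.41 / 11.04 = 0.852.

0.852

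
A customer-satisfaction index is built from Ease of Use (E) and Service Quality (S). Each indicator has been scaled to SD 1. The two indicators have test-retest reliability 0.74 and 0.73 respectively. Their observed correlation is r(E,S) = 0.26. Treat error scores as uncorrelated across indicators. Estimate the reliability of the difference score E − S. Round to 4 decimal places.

0.6419

Var(E−S) = 1 + 1 − 2·0.26 = 2 − 0.52 = 1.48.
With uncorrelated errors the cross-covariances are all true-score covariance, so they carry over unchanged; only the diagonal terms shrink to ρᵢσᵢ².
True-score variance = [0.74 + 0.73] − 0.52 = 1.47 − 0.52 = 0.95.
Reliability = 0.95 / 1.48 = 0.6419.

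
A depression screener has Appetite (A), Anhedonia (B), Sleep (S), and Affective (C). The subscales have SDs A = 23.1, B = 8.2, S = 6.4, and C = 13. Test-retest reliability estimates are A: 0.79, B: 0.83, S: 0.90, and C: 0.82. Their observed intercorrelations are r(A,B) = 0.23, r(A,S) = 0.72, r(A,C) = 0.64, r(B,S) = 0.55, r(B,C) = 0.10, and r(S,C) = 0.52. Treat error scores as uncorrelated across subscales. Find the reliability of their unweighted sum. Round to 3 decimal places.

0.905

Var(A+B+S+C) = 23.1² + 8.2² + 6.4² + 13² + 2·[23.1·8.2·0.23 + 23.1·6.4·0.72 + 23.1·13·0.64 + 8.2·6.4·0.55 + 8.2·13·0.10 + 6.4·13·0.52] = 810.81 + 849.983 = 1660.79.
Because errors are independent across components, Cov(Tᵢ,Tⱼ) = Cov(Xᵢ,Xⱼ); the off-diagonal part of the true-score variance is the same as above.
True-score variance = [23.1²·0.79 + 8.2²·0.83 + 6.4²·0.90 + 13²·0.82] + 849.983 = 652.805 + 849.983 = 1502.79.
Reliability = 1502.79 / 1660.79 = 0.905.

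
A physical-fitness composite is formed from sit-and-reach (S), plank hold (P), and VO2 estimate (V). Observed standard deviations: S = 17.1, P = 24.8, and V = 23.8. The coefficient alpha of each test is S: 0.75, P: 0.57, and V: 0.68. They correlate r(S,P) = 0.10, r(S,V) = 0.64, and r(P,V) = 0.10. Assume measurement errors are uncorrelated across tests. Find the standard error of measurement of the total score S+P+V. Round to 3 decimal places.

22.778

Var(total) = 1473.89 + 723.798 = 2197.69.
True-score variance = 955.06 + 723.798 = 1678.86, so reliability = 0.7639.
Error variance = 2197.69 − 1678.86 = 518.831; SEM = √518.831 = 22.778.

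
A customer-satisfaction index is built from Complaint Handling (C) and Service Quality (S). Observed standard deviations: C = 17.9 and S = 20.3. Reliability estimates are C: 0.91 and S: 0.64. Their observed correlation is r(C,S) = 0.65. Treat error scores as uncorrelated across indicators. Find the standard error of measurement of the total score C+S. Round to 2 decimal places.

Var(total) = 732.5 + 472.381 = 1204.88.
True-score variance = 555.311 + 472.381 = 1027.69, so reliability = 0.8529.
Error variance = 1204.88 − 1027.69 = 177.189; SEM = √177.189 = 13.31.

13.31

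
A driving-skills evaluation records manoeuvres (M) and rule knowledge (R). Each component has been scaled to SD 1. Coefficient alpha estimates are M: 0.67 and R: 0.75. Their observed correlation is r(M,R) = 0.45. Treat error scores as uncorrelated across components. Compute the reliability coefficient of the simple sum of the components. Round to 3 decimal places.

Var(M+R) = 2 + 2·[0.45] = 2 + 0.9 = 2.9.
Because errors are independent across components, Cov(Tᵢ,Tⱼ) = Cov(Xᵢ,Xⱼ); the off-diagonal part of the true-score variance is the same as above.
True-score variance = [0.67 + 0.75] + 0.9 = 1.42 + 0.9 = 2.32.
Reliability = 2.32 / 2.9 = 0.800.

0.800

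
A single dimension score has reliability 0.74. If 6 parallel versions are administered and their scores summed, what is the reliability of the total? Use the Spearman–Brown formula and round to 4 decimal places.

ρ_k = kρ / (1 + (k−1)ρ) = 6·0.74 / (1 + 5·0.74) = 4.440 / 4.700 = 0.9447.

0.9447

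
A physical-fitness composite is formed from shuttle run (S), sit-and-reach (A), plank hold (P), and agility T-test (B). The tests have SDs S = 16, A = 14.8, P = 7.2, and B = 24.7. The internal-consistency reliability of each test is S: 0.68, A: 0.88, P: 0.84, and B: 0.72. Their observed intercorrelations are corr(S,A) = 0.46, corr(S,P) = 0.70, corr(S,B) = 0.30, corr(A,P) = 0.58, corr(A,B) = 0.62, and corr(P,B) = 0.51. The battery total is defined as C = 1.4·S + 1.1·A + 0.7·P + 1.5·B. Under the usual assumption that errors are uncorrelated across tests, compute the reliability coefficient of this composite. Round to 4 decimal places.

0.8614

Var(C) = 1.4²·16² + 1.1²·14.8² + 0.7²·7.2² + 1.5²·24.7² + 2·[1.54·16·14.8·0.46 + 0.98·16·7.2·0.70 + 2.1·16·24.7·0.30 + 0.77·14.8·7.2·0.58 + 1.65·14.8·24.7·0.62 + 1.05·7.2·24.7·0.51] = 2164.9 + 2025.09 = 4189.99.
Because errors are independent across components, Cov(Tᵢ,Tⱼ) = Cov(Xᵢ,Xⱼ); the off-diagonal part of the true-score variance is the same as above.
True-score variance = [1.4²·16²·0.68 + 1.1²·14.8²·0.88 + 0.7²·7.2²·0.84 + 1.5²·24.7²·0.72] + 2025.09 = 1584.11 + 2025.09 = 3609.2.
Reliability = 3609.2 / 4189.99 = 0.8614.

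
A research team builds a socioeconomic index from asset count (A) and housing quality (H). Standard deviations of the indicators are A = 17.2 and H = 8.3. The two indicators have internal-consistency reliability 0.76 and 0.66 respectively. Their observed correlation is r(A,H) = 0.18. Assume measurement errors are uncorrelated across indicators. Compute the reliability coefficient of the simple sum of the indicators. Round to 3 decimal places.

Var(A+H) = 17.2² + 8.3² + 2·[17.2·8.3·0.18] = 364.73 + 51.3936 = 416.124.
With uncorrelated errors the cross-covariances are all true-score covariance, so they carry over unchanged; only the diagonal terms shrink to ρᵢσᵢ².
True-score variance = [17.2²·0.76 + 8.3²·0.66] + 51.3936 = 270.306 + 51.3936 = 321.699.
Reliability = 321.699 / 416.124 = 0.773.

0.773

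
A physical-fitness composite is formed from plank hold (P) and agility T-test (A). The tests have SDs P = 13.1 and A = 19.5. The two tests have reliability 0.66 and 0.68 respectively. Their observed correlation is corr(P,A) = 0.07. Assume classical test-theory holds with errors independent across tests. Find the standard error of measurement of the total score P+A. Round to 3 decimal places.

13.417

Var(total) = 551.86 + 35.763 = 587.623.
True-score variance = 371.833 + 35.763 = 407.596, so reliability = 0.6936.
Error variance = 587.623 − 407.596 = 180.027; SEM = √180.027 = 13.417.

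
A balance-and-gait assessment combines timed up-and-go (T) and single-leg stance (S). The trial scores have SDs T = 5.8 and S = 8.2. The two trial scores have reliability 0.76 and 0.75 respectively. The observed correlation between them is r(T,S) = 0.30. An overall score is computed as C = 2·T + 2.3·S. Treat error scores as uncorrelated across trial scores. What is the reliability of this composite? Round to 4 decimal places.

Var(C) = 2²·5.8² + 2.3²·8.2² + 2·[4.6·5.8·8.2·0.30] = 490.26 + 131.266 = 621.525.
With uncorrelated errors the cross-covariances are all true-score covariance, so they carry over unchanged; only the diagonal terms shrink to ρᵢσᵢ².
True-score variance = [2²·5.8²·0.76 + 2.3²·8.2²·0.75] + 131.266 = 369.04 + 131.266 = 500.306.
Reliability = 500.306 / 621.525 = 0.8050.

0.8050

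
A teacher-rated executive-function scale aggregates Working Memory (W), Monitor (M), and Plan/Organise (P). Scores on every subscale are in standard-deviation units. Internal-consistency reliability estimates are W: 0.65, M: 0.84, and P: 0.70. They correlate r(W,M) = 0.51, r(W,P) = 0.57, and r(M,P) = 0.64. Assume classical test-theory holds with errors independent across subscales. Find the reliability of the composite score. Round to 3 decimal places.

0.874

Var(W+M+P) = 3 + 2·[0.51 + 0.57 + 0.64] = 3 + 3.44 = 6.44.
Because errors are independent across components, Cov(Tᵢ,Tⱼ) = Cov(Xᵢ,Xⱼ); the off-diagonal part of the true-score variance is the same as above.
True-score variance = [0.65 + 0.84 + 0.70] + 3.44 = 2.19 + 3.44 = 5.63.
Reliability = 5.63 / 6.44 = 0.874.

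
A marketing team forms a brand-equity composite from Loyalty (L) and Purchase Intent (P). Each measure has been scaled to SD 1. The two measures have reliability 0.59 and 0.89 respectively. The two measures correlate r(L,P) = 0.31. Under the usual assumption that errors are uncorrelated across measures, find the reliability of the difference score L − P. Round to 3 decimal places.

0.623

Var(L−P) = 1 + 1 − 2·0.31 = 2 − 0.62 = 1.38.
With uncorrelated errors the cross-covariances are all true-score covariance, so they carry over unchanged; only the diagonal terms shrink to ρᵢσᵢ².
True-score variance = [0.59 + 0.89] − 0.62 = 1.48 − 0.62 = 0.86.
Reliability = 0.86 / 1.38 = 0.623.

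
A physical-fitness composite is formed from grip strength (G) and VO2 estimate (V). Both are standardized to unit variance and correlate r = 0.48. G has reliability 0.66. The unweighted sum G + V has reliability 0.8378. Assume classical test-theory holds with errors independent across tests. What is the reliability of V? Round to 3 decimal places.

Var(G+V) = 2 + 2·0.48 = 2.960.
True-score variance = ρ_G + ρ_V + 2·0.48, so 0.8378 = (0.66 + ρ_V + 0.96) / 2.960.
ρ_V = 0.8378·2.960 − 0.66 − 0.96 = 0.860.

0.860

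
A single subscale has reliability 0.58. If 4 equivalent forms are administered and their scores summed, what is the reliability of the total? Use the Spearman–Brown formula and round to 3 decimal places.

0.847

ρ_k = kρ / (1 + (k−1)ρ) = 4·0.58 / (1 + 3·0.58) = 2.320 / 2.740 = 0.847.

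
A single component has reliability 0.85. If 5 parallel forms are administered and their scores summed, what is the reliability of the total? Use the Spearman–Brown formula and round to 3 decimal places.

0.966

ρ_k = kρ / (1 + (k−1)ρ) = 5·0.85 / (1 + 4·0.85) = 4.250 / 4.400 = 0.966.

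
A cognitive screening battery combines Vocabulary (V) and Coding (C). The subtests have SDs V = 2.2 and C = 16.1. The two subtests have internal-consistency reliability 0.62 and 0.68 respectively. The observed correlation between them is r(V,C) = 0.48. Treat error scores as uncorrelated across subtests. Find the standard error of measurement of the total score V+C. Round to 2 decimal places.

Var(total) = 264.05 + 34.0032 = 298.053.
True-score variance = 179.264 + 34.0032 = 213.267, so reliability = 0.7155.
Error variance = 298.053 − 213.267 = 84.7864; SEM = √84.7864 = 9.21.

9.21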